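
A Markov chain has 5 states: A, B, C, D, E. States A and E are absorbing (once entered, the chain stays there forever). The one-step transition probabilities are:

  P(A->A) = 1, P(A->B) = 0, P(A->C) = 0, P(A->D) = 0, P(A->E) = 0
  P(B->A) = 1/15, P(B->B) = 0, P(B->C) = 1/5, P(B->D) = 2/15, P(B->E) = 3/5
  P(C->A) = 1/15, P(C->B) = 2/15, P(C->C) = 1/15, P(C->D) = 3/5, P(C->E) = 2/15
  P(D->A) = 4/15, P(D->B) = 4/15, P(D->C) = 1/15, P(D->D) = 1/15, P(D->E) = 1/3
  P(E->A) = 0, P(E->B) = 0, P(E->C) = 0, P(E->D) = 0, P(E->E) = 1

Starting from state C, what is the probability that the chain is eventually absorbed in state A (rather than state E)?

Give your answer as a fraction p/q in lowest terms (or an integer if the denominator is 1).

Answer: 822/2497

Derivation:
Let a_i = P(absorbed in A | start in state i).
Boundary conditions: a_A = 1, a_E = 0.
For each transient state i, a_i = sum_j P(i->j) * a_j:
  a_B = 1/15*a_A + 0*a_B + 1/5*a_C + 2/15*a_D + 3/5*a_E
  a_C = 1/15*a_A + 2/15*a_B + 1/15*a_C + 3/5*a_D + 2/15*a_E
  a_D = 4/15*a_A + 4/15*a_B + 1/15*a_C + 1/15*a_D + 1/3*a_E

Substituting a_A = 1 and a_E = 0, rearrange to (I - Q) a = r where r[i] = P(i -> A):
  [1, -1/5, -2/15] . (a_B, a_C, a_D) = 1/15
  [-2/15, 14/15, -3/5] . (a_B, a_C, a_D) = 1/15
  [-4/15, -1/15, 14/15] . (a_B, a_C, a_D) = 4/15

Solving yields:
  a_B = 41/227
  a_C = 822/2497
  a_D = 901/2497

Starting state is C, so the absorption probability is a_C = 822/2497.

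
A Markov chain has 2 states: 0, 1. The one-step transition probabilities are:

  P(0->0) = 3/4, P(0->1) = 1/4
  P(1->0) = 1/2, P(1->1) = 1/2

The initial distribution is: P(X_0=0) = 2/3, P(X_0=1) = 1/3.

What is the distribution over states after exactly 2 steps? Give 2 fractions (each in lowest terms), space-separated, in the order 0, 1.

Propagating the distribution step by step (d_{t+1} = d_t * P):
d_0 = (0=2/3, 1=1/3)
  d_1[0] = 2/3*3/4 + 1/3*1/2 = 2/3
  d_1[1] = 2/3*1/4 + 1/3*1/2 = 1/3
d_1 = (0=2/3, 1=1/3)
  d_2[0] = 2/3*3/4 + 1/3*1/2 = 2/3
  d_2[1] = 2/3*1/4 + 1/3*1/2 = 1/3
d_2 = (0=2/3, 1=1/3)

Answer: 2/3 1/3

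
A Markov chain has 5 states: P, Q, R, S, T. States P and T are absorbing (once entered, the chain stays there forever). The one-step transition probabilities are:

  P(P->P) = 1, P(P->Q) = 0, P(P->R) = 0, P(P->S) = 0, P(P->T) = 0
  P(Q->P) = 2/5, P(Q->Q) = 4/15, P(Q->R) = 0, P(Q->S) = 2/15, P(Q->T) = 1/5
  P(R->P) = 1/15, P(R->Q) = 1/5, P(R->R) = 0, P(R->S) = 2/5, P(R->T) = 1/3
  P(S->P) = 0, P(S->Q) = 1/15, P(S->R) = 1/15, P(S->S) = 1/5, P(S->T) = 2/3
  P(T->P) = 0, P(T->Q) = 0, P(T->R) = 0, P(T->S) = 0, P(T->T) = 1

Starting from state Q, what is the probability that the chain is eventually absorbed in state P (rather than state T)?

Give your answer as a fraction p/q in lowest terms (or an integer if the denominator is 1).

Answer: 523/939

Derivation:
Let a_i = P(absorbed in P | start in state i).
Boundary conditions: a_P = 1, a_T = 0.
For each transient state i, a_i = sum_j P(i->j) * a_j:
  a_Q = 2/5*a_P + 4/15*a_Q + 0*a_R + 2/15*a_S + 1/5*a_T
  a_R = 1/15*a_P + 1/5*a_Q + 0*a_R + 2/5*a_S + 1/3*a_T
  a_S = 0*a_P + 1/15*a_Q + 1/15*a_R + 1/5*a_S + 2/3*a_T

Substituting a_P = 1 and a_T = 0, rearrange to (I - Q) a = r where r[i] = P(i -> P):
  [11/15, 0, -2/15] . (a_Q, a_R, a_S) = 2/5
  [-1/5, 1, -2/5] . (a_Q, a_R, a_S) = 1/15
  [-1/15, -1/15, 4/5] . (a_Q, a_R, a_S) = 0

Solving yields:
  a_Q = 523/939
  a_R = 191/939
  a_S = 119/1878

Starting state is Q, so the absorption probability is a_Q = 523/939.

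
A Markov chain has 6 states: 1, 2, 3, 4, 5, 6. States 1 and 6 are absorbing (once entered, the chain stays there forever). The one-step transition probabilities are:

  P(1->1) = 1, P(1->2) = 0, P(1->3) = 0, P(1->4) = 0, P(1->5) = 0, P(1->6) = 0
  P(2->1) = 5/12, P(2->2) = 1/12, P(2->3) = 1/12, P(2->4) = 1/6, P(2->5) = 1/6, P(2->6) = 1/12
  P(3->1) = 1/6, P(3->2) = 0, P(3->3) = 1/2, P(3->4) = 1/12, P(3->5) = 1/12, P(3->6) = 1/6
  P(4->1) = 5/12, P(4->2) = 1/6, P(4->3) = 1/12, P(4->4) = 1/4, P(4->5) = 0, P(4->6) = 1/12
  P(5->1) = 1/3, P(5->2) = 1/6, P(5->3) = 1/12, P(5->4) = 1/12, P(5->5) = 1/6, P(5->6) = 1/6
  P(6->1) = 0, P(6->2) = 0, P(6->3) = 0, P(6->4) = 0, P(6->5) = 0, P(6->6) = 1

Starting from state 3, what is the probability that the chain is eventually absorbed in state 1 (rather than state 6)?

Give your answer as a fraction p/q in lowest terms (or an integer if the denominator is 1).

Answer: 3021/5200

Derivation:
Let a_i = P(absorbed in 1 | start in state i).
Boundary conditions: a_1 = 1, a_6 = 0.
For each transient state i, a_i = sum_j P(i->j) * a_j:
  a_2 = 5/12*a_1 + 1/12*a_2 + 1/12*a_3 + 1/6*a_4 + 1/6*a_5 + 1/12*a_6
  a_3 = 1/6*a_1 + 0*a_2 + 1/2*a_3 + 1/12*a_4 + 1/12*a_5 + 1/6*a_6
  a_4 = 5/12*a_1 + 1/6*a_2 + 1/12*a_3 + 1/4*a_4 + 0*a_5 + 1/12*a_6
  a_5 = 1/3*a_1 + 1/6*a_2 + 1/12*a_3 + 1/12*a_4 + 1/6*a_5 + 1/6*a_6

Substituting a_1 = 1 and a_6 = 0, rearrange to (I - Q) a = r where r[i] = P(i -> 1):
  [11/12, -1/12, -1/6, -1/6] . (a_2, a_3, a_4, a_5) = 5/12
  [0, 1/2, -1/12, -1/12] . (a_2, a_3, a_4, a_5) = 1/6
  [-1/6, -1/12, 3/4, 0] . (a_2, a_3, a_4, a_5) = 5/12
  [-1/6, -1/12, -1/12, 5/6] . (a_2, a_3, a_4, a_5) = 1/3

Solving yields:
  a_2 = 311/400
  a_3 = 3021/5200
  a_4 = 4123/5200
  a_5 = 3603/5200

Starting state is 3, so the absorption probability is a_3 = 3021/5200.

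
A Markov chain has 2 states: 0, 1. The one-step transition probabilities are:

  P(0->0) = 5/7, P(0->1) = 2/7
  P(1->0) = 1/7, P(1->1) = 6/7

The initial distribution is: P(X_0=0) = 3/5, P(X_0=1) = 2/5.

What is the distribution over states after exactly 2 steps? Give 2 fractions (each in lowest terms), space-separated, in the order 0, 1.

Propagating the distribution step by step (d_{t+1} = d_t * P):
d_0 = (0=3/5, 1=2/5)
  d_1[0] = 3/5*5/7 + 2/5*1/7 = 17/35
  d_1[1] = 3/5*2/7 + 2/5*6/7 = 18/35
d_1 = (0=17/35, 1=18/35)
  d_2[0] = 17/35*5/7 + 18/35*1/7 = 103/245
  d_2[1] = 17/35*2/7 + 18/35*6/7 = 142/245
d_2 = (0=103/245, 1=142/245)

Answer: 103/245 142/245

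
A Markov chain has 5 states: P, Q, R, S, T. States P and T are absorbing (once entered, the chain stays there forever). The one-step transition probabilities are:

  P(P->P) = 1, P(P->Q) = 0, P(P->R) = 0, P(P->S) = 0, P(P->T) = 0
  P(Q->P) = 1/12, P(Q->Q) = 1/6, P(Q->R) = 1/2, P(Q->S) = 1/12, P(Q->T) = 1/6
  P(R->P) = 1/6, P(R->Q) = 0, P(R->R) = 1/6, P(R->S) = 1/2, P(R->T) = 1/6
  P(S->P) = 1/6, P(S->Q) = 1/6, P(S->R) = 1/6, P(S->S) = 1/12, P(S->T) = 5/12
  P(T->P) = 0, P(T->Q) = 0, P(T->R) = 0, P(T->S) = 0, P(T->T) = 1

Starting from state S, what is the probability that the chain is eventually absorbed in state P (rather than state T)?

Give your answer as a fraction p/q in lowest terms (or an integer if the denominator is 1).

Let a_i = P(absorbed in P | start in state i).
Boundary conditions: a_P = 1, a_T = 0.
For each transient state i, a_i = sum_j P(i->j) * a_j:
  a_Q = 1/12*a_P + 1/6*a_Q + 1/2*a_R + 1/12*a_S + 1/6*a_T
  a_R = 1/6*a_P + 0*a_Q + 1/6*a_R + 1/2*a_S + 1/6*a_T
  a_S = 1/6*a_P + 1/6*a_Q + 1/6*a_R + 1/12*a_S + 5/12*a_T

Substituting a_P = 1 and a_T = 0, rearrange to (I - Q) a = r where r[i] = P(i -> P):
  [5/6, -1/2, -1/12] . (a_Q, a_R, a_S) = 1/12
  [0, 5/6, -1/2] . (a_Q, a_R, a_S) = 1/6
  [-1/6, -1/6, 11/12] . (a_Q, a_R, a_S) = 1/6

Solving yields:
  a_Q = 163/444
  a_R = 29/74
  a_S = 71/222

Starting state is S, so the absorption probability is a_S = 71/222.

Answer: 71/222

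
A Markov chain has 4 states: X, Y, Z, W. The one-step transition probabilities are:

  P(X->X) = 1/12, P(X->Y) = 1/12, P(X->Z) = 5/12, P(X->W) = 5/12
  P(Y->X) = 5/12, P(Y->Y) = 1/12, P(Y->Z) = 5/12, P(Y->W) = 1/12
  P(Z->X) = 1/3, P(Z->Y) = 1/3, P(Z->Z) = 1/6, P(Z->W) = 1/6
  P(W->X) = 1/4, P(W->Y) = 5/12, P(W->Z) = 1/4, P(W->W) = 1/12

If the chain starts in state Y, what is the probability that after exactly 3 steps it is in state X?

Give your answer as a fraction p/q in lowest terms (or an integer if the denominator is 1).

Answer: 157/576

Derivation:
Computing P^3 by repeated multiplication:
P^1 =
  X: [1/12, 1/12, 5/12, 5/12]
  Y: [5/12, 1/12, 5/12, 1/12]
  Z: [1/3, 1/3, 1/6, 1/6]
  W: [1/4, 5/12, 1/4, 1/12]
P^2 =
  X: [41/144, 47/144, 35/144, 7/48]
  Y: [11/48, 31/144, 43/144, 37/144]
  Z: [19/72, 13/72, 25/72, 5/24]
  W: [43/144, 25/144, 49/144, 3/16]
P^3 =
  X: [479/1728, 37/192, 191/576, 343/1728]
  Y: [157/576, 421/1728, 517/1728, 319/1728]
  Z: [229/864, 23/96, 85/288, 173/864]
  W: [445/1728, 133/576, 173/576, 365/1728]

(P^3)[Y -> X] = 157/576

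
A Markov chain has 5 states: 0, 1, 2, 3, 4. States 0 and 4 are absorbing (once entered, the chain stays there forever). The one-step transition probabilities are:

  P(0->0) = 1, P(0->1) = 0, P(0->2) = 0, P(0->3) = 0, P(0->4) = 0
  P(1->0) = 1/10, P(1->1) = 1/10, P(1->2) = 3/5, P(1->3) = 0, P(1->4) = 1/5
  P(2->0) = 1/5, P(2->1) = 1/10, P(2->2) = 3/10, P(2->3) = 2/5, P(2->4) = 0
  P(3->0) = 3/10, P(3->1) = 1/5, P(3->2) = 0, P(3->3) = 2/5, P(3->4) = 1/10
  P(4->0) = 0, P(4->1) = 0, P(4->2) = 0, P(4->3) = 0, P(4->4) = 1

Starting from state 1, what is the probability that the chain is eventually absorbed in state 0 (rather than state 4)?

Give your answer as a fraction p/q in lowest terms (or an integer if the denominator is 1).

Let a_i = P(absorbed in 0 | start in state i).
Boundary conditions: a_0 = 1, a_4 = 0.
For each transient state i, a_i = sum_j P(i->j) * a_j:
  a_1 = 1/10*a_0 + 1/10*a_1 + 3/5*a_2 + 0*a_3 + 1/5*a_4
  a_2 = 1/5*a_0 + 1/10*a_1 + 3/10*a_2 + 2/5*a_3 + 0*a_4
  a_3 = 3/10*a_0 + 1/5*a_1 + 0*a_2 + 2/5*a_3 + 1/10*a_4

Substituting a_0 = 1 and a_4 = 0, rearrange to (I - Q) a = r where r[i] = P(i -> 0):
  [9/10, -3/5, 0] . (a_1, a_2, a_3) = 1/10
  [-1/10, 7/10, -2/5] . (a_1, a_2, a_3) = 1/5
  [-1/5, 0, 3/5] . (a_1, a_2, a_3) = 3/10

Solving yields:
  a_1 = 31/49
  a_2 = 115/147
  a_3 = 209/294

Starting state is 1, so the absorption probability is a_1 = 31/49.

Answer: 31/49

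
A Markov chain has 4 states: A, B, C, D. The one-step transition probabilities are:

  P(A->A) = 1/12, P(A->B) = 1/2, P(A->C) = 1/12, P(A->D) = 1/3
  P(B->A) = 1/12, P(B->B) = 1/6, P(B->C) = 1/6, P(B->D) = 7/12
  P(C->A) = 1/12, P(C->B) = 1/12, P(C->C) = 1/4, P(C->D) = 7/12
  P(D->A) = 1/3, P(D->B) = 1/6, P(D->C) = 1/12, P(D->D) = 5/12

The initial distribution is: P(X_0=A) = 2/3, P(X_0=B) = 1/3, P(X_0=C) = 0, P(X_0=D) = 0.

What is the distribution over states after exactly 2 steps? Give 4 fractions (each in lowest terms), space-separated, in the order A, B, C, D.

Propagating the distribution step by step (d_{t+1} = d_t * P):
d_0 = (A=2/3, B=1/3, C=0, D=0)
  d_1[A] = 2/3*1/12 + 1/3*1/12 + 0*1/12 + 0*1/3 = 1/12
  d_1[B] = 2/3*1/2 + 1/3*1/6 + 0*1/12 + 0*1/6 = 7/18
  d_1[C] = 2/3*1/12 + 1/3*1/6 + 0*1/4 + 0*1/12 = 1/9
  d_1[D] = 2/3*1/3 + 1/3*7/12 + 0*7/12 + 0*5/12 = 5/12
d_1 = (A=1/12, B=7/18, C=1/9, D=5/12)
  d_2[A] = 1/12*1/12 + 7/18*1/12 + 1/9*1/12 + 5/12*1/3 = 3/16
  d_2[B] = 1/12*1/2 + 7/18*1/6 + 1/9*1/12 + 5/12*1/6 = 5/27
  d_2[C] = 1/12*1/12 + 7/18*1/6 + 1/9*1/4 + 5/12*1/12 = 29/216
  d_2[D] = 1/12*1/3 + 7/18*7/12 + 1/9*7/12 + 5/12*5/12 = 71/144
d_2 = (A=3/16, B=5/27, C=29/216, D=71/144)

Answer: 3/16 5/27 29/216 71/144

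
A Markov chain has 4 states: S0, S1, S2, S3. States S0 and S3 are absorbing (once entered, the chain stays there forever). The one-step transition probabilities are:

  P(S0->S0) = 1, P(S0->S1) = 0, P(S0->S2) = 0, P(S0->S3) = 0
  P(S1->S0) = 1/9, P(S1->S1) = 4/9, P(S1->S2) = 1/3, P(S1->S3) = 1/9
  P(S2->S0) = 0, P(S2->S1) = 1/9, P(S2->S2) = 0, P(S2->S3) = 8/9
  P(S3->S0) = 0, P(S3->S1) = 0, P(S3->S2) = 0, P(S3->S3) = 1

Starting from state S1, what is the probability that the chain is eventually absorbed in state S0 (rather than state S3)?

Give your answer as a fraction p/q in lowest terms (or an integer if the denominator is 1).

Let a_i = P(absorbed in S0 | start in state i).
Boundary conditions: a_S0 = 1, a_S3 = 0.
For each transient state i, a_i = sum_j P(i->j) * a_j:
  a_S1 = 1/9*a_S0 + 4/9*a_S1 + 1/3*a_S2 + 1/9*a_S3
  a_S2 = 0*a_S0 + 1/9*a_S1 + 0*a_S2 + 8/9*a_S3

Substituting a_S0 = 1 and a_S3 = 0, rearrange to (I - Q) a = r where r[i] = P(i -> S0):
  [5/9, -1/3] . (a_S1, a_S2) = 1/9
  [-1/9, 1] . (a_S1, a_S2) = 0

Solving yields:
  a_S1 = 3/14
  a_S2 = 1/42

Starting state is S1, so the absorption probability is a_S1 = 3/14.

Answer: 3/14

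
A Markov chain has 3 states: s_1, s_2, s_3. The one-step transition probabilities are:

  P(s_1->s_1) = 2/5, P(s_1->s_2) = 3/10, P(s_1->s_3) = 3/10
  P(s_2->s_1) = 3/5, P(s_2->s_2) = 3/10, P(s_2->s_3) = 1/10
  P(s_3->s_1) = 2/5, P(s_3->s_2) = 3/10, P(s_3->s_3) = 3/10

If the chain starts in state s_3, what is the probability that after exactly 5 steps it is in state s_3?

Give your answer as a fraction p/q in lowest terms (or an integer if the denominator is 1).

Computing P^5 by repeated multiplication:
P^1 =
  s_1: [2/5, 3/10, 3/10]
  s_2: [3/5, 3/10, 1/10]
  s_3: [2/5, 3/10, 3/10]
P^2 =
  s_1: [23/50, 3/10, 6/25]
  s_2: [23/50, 3/10, 6/25]
  s_3: [23/50, 3/10, 6/25]
P^3 =
  s_1: [23/50, 3/10, 6/25]
  s_2: [23/50, 3/10, 6/25]
  s_3: [23/50, 3/10, 6/25]
P^4 =
  s_1: [23/50, 3/10, 6/25]
  s_2: [23/50, 3/10, 6/25]
  s_3: [23/50, 3/10, 6/25]
P^5 =
  s_1: [23/50, 3/10, 6/25]
  s_2: [23/50, 3/10, 6/25]
  s_3: [23/50, 3/10, 6/25]

(P^5)[s_3 -> s_3] = 6/25

Answer: 6/25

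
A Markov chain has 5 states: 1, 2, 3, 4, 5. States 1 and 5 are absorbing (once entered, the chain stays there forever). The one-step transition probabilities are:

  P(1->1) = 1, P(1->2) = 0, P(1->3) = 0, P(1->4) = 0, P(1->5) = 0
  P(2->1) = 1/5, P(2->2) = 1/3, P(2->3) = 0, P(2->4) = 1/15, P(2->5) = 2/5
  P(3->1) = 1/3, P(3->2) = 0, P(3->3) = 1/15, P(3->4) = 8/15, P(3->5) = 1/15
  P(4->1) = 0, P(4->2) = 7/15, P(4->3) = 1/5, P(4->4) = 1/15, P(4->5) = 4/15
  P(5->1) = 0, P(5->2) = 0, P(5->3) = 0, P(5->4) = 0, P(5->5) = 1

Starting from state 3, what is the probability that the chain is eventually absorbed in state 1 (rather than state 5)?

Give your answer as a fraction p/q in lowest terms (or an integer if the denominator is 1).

Answer: 833/1622

Derivation:
Let a_i = P(absorbed in 1 | start in state i).
Boundary conditions: a_1 = 1, a_5 = 0.
For each transient state i, a_i = sum_j P(i->j) * a_j:
  a_2 = 1/5*a_1 + 1/3*a_2 + 0*a_3 + 1/15*a_4 + 2/5*a_5
  a_3 = 1/3*a_1 + 0*a_2 + 1/15*a_3 + 8/15*a_4 + 1/15*a_5
  a_4 = 0*a_1 + 7/15*a_2 + 1/5*a_3 + 1/15*a_4 + 4/15*a_5

Substituting a_1 = 1 and a_5 = 0, rearrange to (I - Q) a = r where r[i] = P(i -> 1):
  [2/3, 0, -1/15] . (a_2, a_3, a_4) = 1/5
  [0, 14/15, -8/15] . (a_2, a_3, a_4) = 1/3
  [-7/15, -1/5, 14/15] . (a_2, a_3, a_4) = 0

Solving yields:
  a_2 = 531/1622
  a_3 = 833/1622
  a_4 = 222/811

Starting state is 3, so the absorption probability is a_3 = 833/1622.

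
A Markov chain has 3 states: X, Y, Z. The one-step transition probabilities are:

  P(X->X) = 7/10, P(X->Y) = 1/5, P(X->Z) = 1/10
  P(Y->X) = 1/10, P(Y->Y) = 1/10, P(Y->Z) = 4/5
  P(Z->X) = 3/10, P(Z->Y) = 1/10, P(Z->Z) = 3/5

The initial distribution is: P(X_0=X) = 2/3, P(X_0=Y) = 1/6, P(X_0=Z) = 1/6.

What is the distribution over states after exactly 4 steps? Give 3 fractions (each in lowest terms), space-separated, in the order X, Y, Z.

Answer: 853/1875 274/1875 748/1875

Derivation:
Propagating the distribution step by step (d_{t+1} = d_t * P):
d_0 = (X=2/3, Y=1/6, Z=1/6)
  d_1[X] = 2/3*7/10 + 1/6*1/10 + 1/6*3/10 = 8/15
  d_1[Y] = 2/3*1/5 + 1/6*1/10 + 1/6*1/10 = 1/6
  d_1[Z] = 2/3*1/10 + 1/6*4/5 + 1/6*3/5 = 3/10
d_1 = (X=8/15, Y=1/6, Z=3/10)
  d_2[X] = 8/15*7/10 + 1/6*1/10 + 3/10*3/10 = 12/25
  d_2[Y] = 8/15*1/5 + 1/6*1/10 + 3/10*1/10 = 23/150
  d_2[Z] = 8/15*1/10 + 1/6*4/5 + 3/10*3/5 = 11/30
d_2 = (X=12/25, Y=23/150, Z=11/30)
  d_3[X] = 12/25*7/10 + 23/150*1/10 + 11/30*3/10 = 173/375
  d_3[Y] = 12/25*1/5 + 23/150*1/10 + 11/30*1/10 = 37/250
  d_3[Z] = 12/25*1/10 + 23/150*4/5 + 11/30*3/5 = 293/750
d_3 = (X=173/375, Y=37/250, Z=293/750)
  d_4[X] = 173/375*7/10 + 37/250*1/10 + 293/750*3/10 = 853/1875
  d_4[Y] = 173/375*1/5 + 37/250*1/10 + 293/750*1/10 = 274/1875
  d_4[Z] = 173/375*1/10 + 37/250*4/5 + 293/750*3/5 = 748/1875
d_4 = (X=853/1875, Y=274/1875, Z=748/1875)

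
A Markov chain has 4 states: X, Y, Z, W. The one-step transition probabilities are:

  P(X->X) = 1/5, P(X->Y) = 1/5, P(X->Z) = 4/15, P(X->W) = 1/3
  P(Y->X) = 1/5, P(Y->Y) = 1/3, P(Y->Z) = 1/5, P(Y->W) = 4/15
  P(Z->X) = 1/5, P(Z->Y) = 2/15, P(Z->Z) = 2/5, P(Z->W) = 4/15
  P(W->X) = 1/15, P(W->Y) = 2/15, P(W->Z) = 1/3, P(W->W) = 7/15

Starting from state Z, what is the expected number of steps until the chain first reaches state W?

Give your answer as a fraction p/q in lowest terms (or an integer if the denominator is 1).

Answer: 25/7

Derivation:
Let h_i = expected steps to first reach W from state i.
Boundary: h_W = 0.
First-step equations for the other states:
  h_X = 1 + 1/5*h_X + 1/5*h_Y + 4/15*h_Z + 1/3*h_W
  h_Y = 1 + 1/5*h_X + 1/3*h_Y + 1/5*h_Z + 4/15*h_W
  h_Z = 1 + 1/5*h_X + 2/15*h_Y + 2/5*h_Z + 4/15*h_W

Substituting h_W = 0 and rearranging gives the linear system (I - Q) h = 1:
  [4/5, -1/5, -4/15] . (h_X, h_Y, h_Z) = 1
  [-1/5, 2/3, -1/5] . (h_X, h_Y, h_Z) = 1
  [-1/5, -2/15, 3/5] . (h_X, h_Y, h_Z) = 1

Solving yields:
  h_X = 10/3
  h_Y = 25/7
  h_Z = 25/7

Starting state is Z, so the expected hitting time is h_Z = 25/7.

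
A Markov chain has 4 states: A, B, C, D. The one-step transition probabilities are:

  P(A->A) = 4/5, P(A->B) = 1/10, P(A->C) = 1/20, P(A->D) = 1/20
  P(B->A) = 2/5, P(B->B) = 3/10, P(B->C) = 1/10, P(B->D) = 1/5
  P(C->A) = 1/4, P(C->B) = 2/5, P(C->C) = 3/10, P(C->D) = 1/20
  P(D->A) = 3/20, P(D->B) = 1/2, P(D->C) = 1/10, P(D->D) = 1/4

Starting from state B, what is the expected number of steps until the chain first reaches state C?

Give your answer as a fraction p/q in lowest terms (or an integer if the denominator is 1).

Let h_i = expected steps to first reach C from state i.
Boundary: h_C = 0.
First-step equations for the other states:
  h_A = 1 + 4/5*h_A + 1/10*h_B + 1/20*h_C + 1/20*h_D
  h_B = 1 + 2/5*h_A + 3/10*h_B + 1/10*h_C + 1/5*h_D
  h_D = 1 + 3/20*h_A + 1/2*h_B + 1/10*h_C + 1/4*h_D

Substituting h_C = 0 and rearranging gives the linear system (I - Q) h = 1:
  [1/5, -1/10, -1/20] . (h_A, h_B, h_D) = 1
  [-2/5, 7/10, -1/5] . (h_A, h_B, h_D) = 1
  [-3/20, -1/2, 3/4] . (h_A, h_B, h_D) = 1

Solving yields:
  h_A = 2320/147
  h_B = 710/49
  h_D = 2080/147

Starting state is B, so the expected hitting time is h_B = 710/49.

Answer: 710/49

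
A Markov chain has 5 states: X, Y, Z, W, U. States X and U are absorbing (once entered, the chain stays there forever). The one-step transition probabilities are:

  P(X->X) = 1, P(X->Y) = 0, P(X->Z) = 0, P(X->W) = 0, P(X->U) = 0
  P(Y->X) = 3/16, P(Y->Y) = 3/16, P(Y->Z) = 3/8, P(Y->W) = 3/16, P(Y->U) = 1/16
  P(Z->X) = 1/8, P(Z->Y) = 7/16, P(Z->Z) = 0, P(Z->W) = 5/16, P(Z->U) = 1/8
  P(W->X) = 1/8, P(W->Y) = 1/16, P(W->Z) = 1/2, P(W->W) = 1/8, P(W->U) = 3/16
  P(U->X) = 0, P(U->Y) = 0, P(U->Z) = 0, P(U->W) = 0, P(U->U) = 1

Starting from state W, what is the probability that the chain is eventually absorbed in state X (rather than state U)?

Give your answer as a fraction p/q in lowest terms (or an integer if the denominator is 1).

Answer: 384/779

Derivation:
Let a_i = P(absorbed in X | start in state i).
Boundary conditions: a_X = 1, a_U = 0.
For each transient state i, a_i = sum_j P(i->j) * a_j:
  a_Y = 3/16*a_X + 3/16*a_Y + 3/8*a_Z + 3/16*a_W + 1/16*a_U
  a_Z = 1/8*a_X + 7/16*a_Y + 0*a_Z + 5/16*a_W + 1/8*a_U
  a_W = 1/8*a_X + 1/16*a_Y + 1/2*a_Z + 1/8*a_W + 3/16*a_U

Substituting a_X = 1 and a_U = 0, rearrange to (I - Q) a = r where r[i] = P(i -> X):
  [13/16, -3/8, -3/16] . (a_Y, a_Z, a_W) = 3/16
  [-7/16, 1, -5/16] . (a_Y, a_Z, a_W) = 1/8
  [-1/16, -1/2, 7/8] . (a_Y, a_Z, a_W) = 1/8

Solving yields:
  a_Y = 462/779
  a_Z = 839/1558
  a_W = 384/779

Starting state is W, so the absorption probability is a_W = 384/779.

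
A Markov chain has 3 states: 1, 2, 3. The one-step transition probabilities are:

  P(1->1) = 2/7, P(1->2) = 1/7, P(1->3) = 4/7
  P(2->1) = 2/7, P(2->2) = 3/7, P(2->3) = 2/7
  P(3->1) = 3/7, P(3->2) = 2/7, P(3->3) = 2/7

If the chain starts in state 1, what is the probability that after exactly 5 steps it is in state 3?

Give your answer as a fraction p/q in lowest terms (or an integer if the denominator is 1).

Computing P^5 by repeated multiplication:
P^1 =
  1: [2/7, 1/7, 4/7]
  2: [2/7, 3/7, 2/7]
  3: [3/7, 2/7, 2/7]
P^2 =
  1: [18/49, 13/49, 18/49]
  2: [16/49, 15/49, 18/49]
  3: [16/49, 13/49, 20/49]
P^3 =
  1: [116/343, 93/343, 134/343]
  2: [116/343, 97/343, 130/343]
  3: [118/343, 95/343, 130/343]
P^4 =
  1: [820/2401, 663/2401, 918/2401]
  2: [816/2401, 667/2401, 918/2401]
  3: [816/2401, 663/2401, 922/2401]
P^5 =
  1: [5720/16807, 4645/16807, 6442/16807]
  2: [5720/16807, 4653/16807, 6434/16807]
  3: [5724/16807, 4649/16807, 6434/16807]

(P^5)[1 -> 3] = 6442/16807

Answer: 6442/16807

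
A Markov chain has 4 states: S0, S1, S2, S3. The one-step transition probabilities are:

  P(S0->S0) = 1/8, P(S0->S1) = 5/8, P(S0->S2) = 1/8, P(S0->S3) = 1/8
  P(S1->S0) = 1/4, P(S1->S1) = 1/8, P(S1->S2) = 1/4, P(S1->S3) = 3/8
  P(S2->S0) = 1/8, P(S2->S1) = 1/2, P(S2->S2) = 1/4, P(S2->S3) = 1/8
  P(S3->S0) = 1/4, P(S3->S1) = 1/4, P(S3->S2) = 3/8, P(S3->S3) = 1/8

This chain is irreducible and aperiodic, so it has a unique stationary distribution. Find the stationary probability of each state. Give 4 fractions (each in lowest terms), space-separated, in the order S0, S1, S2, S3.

Answer: 47/242 83/242 61/242 51/242

Derivation:
The stationary distribution satisfies pi = pi * P, i.e.:
  pi_S0 = 1/8*pi_S0 + 1/4*pi_S1 + 1/8*pi_S2 + 1/4*pi_S3
  pi_S1 = 5/8*pi_S0 + 1/8*pi_S1 + 1/2*pi_S2 + 1/4*pi_S3
  pi_S2 = 1/8*pi_S0 + 1/4*pi_S1 + 1/4*pi_S2 + 3/8*pi_S3
  pi_S3 = 1/8*pi_S0 + 3/8*pi_S1 + 1/8*pi_S2 + 1/8*pi_S3
with normalization: pi_S0 + pi_S1 + pi_S2 + pi_S3 = 1.

Using the first 3 balance equations plus normalization, the linear system A*pi = b is:
  [-7/8, 1/4, 1/8, 1/4] . pi = 0
  [5/8, -7/8, 1/2, 1/4] . pi = 0
  [1/8, 1/4, -3/4, 3/8] . pi = 0
  [1, 1, 1, 1] . pi = 1

Solving yields:
  pi_S0 = 47/242
  pi_S1 = 83/242
  pi_S2 = 61/242
  pi_S3 = 51/242

Verification (pi * P):
  47/242*1/8 + 83/242*1/4 + 61/242*1/8 + 51/242*1/4 = 47/242 = pi_S0  (ok)
  47/242*5/8 + 83/242*1/8 + 61/242*1/2 + 51/242*1/4 = 83/242 = pi_S1  (ok)
  47/242*1/8 + 83/242*1/4 + 61/242*1/4 + 51/242*3/8 = 61/242 = pi_S2  (ok)
  47/242*1/8 + 83/242*3/8 + 61/242*1/8 + 51/242*1/8 = 51/242 = pi_S3  (ok)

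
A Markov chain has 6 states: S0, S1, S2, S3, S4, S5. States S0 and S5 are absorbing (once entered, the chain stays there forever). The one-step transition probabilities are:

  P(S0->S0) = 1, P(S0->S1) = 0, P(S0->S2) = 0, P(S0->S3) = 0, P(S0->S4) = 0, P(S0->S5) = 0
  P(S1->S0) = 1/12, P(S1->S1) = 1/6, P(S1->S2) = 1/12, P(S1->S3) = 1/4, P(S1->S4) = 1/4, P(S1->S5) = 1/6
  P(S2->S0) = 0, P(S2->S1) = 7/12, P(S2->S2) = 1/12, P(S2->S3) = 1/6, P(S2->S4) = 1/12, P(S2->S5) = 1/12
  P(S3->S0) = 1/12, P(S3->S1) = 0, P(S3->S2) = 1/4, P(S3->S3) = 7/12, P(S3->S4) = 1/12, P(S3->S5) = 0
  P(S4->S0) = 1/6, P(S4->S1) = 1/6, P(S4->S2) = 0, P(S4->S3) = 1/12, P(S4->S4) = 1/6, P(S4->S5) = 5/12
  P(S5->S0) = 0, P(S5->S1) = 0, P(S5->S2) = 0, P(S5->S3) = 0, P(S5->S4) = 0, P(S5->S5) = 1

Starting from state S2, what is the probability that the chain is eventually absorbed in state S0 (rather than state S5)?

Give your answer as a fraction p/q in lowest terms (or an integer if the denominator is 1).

Answer: 296/833

Derivation:
Let a_i = P(absorbed in S0 | start in state i).
Boundary conditions: a_S0 = 1, a_S5 = 0.
For each transient state i, a_i = sum_j P(i->j) * a_j:
  a_S1 = 1/12*a_S0 + 1/6*a_S1 + 1/12*a_S2 + 1/4*a_S3 + 1/4*a_S4 + 1/6*a_S5
  a_S2 = 0*a_S0 + 7/12*a_S1 + 1/12*a_S2 + 1/6*a_S3 + 1/12*a_S4 + 1/12*a_S5
  a_S3 = 1/12*a_S0 + 0*a_S1 + 1/4*a_S2 + 7/12*a_S3 + 1/12*a_S4 + 0*a_S5
  a_S4 = 1/6*a_S0 + 1/6*a_S1 + 0*a_S2 + 1/12*a_S3 + 1/6*a_S4 + 5/12*a_S5

Substituting a_S0 = 1 and a_S5 = 0, rearrange to (I - Q) a = r where r[i] = P(i -> S0):
  [5/6, -1/12, -1/4, -1/4] . (a_S1, a_S2, a_S3, a_S4) = 1/12
  [-7/12, 11/12, -1/6, -1/12] . (a_S1, a_S2, a_S3, a_S4) = 0
  [0, -1/4, 5/12, -1/12] . (a_S1, a_S2, a_S3, a_S4) = 1/12
  [-1/6, 0, -1/12, 5/6] . (a_S1, a_S2, a_S3, a_S4) = 1/6

Solving yields:
  a_S1 = 313/833
  a_S2 = 296/833
  a_S3 = 398/833
  a_S4 = 269/833

Starting state is S2, so the absorption probability is a_S2 = 296/833.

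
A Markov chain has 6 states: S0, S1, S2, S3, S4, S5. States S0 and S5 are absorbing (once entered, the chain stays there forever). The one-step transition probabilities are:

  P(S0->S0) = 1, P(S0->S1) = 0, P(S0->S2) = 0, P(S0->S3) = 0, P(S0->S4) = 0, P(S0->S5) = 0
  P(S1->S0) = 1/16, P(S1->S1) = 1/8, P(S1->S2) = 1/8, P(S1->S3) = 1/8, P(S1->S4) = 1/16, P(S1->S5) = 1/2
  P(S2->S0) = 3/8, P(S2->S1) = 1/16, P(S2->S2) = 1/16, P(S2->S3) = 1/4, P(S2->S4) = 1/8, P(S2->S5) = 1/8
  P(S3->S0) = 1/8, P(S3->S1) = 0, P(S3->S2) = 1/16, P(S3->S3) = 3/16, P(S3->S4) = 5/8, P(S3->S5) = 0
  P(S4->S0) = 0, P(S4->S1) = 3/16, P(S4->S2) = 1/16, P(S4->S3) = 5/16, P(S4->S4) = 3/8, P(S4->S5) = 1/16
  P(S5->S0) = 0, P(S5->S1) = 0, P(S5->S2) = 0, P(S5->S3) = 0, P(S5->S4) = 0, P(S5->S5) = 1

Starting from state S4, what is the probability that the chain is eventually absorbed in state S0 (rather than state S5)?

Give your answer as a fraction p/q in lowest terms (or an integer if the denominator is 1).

Let a_i = P(absorbed in S0 | start in state i).
Boundary conditions: a_S0 = 1, a_S5 = 0.
For each transient state i, a_i = sum_j P(i->j) * a_j:
  a_S1 = 1/16*a_S0 + 1/8*a_S1 + 1/8*a_S2 + 1/8*a_S3 + 1/16*a_S4 + 1/2*a_S5
  a_S2 = 3/8*a_S0 + 1/16*a_S1 + 1/16*a_S2 + 1/4*a_S3 + 1/8*a_S4 + 1/8*a_S5
  a_S3 = 1/8*a_S0 + 0*a_S1 + 1/16*a_S2 + 3/16*a_S3 + 5/8*a_S4 + 0*a_S5
  a_S4 = 0*a_S0 + 3/16*a_S1 + 1/16*a_S2 + 5/16*a_S3 + 3/8*a_S4 + 1/16*a_S5

Substituting a_S0 = 1 and a_S5 = 0, rearrange to (I - Q) a = r where r[i] = P(i -> S0):
  [7/8, -1/8, -1/8, -1/16] . (a_S1, a_S2, a_S3, a_S4) = 1/16
  [-1/16, 15/16, -1/4, -1/8] . (a_S1, a_S2, a_S3, a_S4) = 3/8
  [0, -1/16, 13/16, -5/8] . (a_S1, a_S2, a_S3, a_S4) = 1/8
  [-3/16, -1/16, -5/16, 5/8] . (a_S1, a_S2, a_S3, a_S4) = 0

Solving yields:
  a_S1 = 1114/4359
  a_S2 = 2618/4359
  a_S3 = 2162/4359
  a_S4 = 559/1453

Starting state is S4, so the absorption probability is a_S4 = 559/1453.

Answer: 559/1453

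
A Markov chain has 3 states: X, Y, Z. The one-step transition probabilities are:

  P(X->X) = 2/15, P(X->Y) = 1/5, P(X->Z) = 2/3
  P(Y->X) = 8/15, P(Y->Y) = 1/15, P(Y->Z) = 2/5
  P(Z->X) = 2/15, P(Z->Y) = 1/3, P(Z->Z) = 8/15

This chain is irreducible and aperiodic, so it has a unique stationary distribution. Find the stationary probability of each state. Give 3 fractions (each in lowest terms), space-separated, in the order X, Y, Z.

The stationary distribution satisfies pi = pi * P, i.e.:
  pi_X = 2/15*pi_X + 8/15*pi_Y + 2/15*pi_Z
  pi_Y = 1/5*pi_X + 1/15*pi_Y + 1/3*pi_Z
  pi_Z = 2/3*pi_X + 2/5*pi_Y + 8/15*pi_Z
with normalization: pi_X + pi_Y + pi_Z = 1.

Using the first 2 balance equations plus normalization, the linear system A*pi = b is:
  [-13/15, 8/15, 2/15] . pi = 0
  [1/5, -14/15, 1/3] . pi = 0
  [1, 1, 1] . pi = 1

Solving yields:
  pi_X = 68/297
  pi_Y = 71/297
  pi_Z = 158/297

Verification (pi * P):
  68/297*2/15 + 71/297*8/15 + 158/297*2/15 = 68/297 = pi_X  (ok)
  68/297*1/5 + 71/297*1/15 + 158/297*1/3 = 71/297 = pi_Y  (ok)
  68/297*2/3 + 71/297*2/5 + 158/297*8/15 = 158/297 = pi_Z  (ok)

Answer: 68/297 71/297 158/297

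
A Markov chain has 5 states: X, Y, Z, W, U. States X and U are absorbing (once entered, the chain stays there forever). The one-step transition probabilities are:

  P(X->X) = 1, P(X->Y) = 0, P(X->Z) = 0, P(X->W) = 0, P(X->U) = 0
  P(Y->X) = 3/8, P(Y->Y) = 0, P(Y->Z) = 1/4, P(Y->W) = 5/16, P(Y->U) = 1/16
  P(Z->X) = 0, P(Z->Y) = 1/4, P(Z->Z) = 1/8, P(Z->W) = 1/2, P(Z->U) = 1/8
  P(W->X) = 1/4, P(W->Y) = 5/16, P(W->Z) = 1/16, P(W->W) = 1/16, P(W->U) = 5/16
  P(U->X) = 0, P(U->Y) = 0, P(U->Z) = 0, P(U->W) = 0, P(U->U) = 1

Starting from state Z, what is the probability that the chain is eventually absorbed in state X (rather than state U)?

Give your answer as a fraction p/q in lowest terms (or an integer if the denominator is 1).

Let a_i = P(absorbed in X | start in state i).
Boundary conditions: a_X = 1, a_U = 0.
For each transient state i, a_i = sum_j P(i->j) * a_j:
  a_Y = 3/8*a_X + 0*a_Y + 1/4*a_Z + 5/16*a_W + 1/16*a_U
  a_Z = 0*a_X + 1/4*a_Y + 1/8*a_Z + 1/2*a_W + 1/8*a_U
  a_W = 1/4*a_X + 5/16*a_Y + 1/16*a_Z + 1/16*a_W + 5/16*a_U

Substituting a_X = 1 and a_U = 0, rearrange to (I - Q) a = r where r[i] = P(i -> X):
  [1, -1/4, -5/16] . (a_Y, a_Z, a_W) = 3/8
  [-1/4, 7/8, -1/2] . (a_Y, a_Z, a_W) = 0
  [-5/16, -1/16, 15/16] . (a_Y, a_Z, a_W) = 1/4

Solving yields:
  a_Y = 810/1231
  a_Z = 596/1231
  a_W = 638/1231

Starting state is Z, so the absorption probability is a_Z = 596/1231.

Answer: 596/1231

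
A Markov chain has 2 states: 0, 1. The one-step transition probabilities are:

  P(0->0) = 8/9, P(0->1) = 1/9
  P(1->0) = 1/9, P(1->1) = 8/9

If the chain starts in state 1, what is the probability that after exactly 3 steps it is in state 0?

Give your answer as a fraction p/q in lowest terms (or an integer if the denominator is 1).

Answer: 193/729

Derivation:
Computing P^3 by repeated multiplication:
P^1 =
  0: [8/9, 1/9]
  1: [1/9, 8/9]
P^2 =
  0: [65/81, 16/81]
  1: [16/81, 65/81]
P^3 =
  0: [536/729, 193/729]
  1: [193/729, 536/729]

(P^3)[1 -> 0] = 193/729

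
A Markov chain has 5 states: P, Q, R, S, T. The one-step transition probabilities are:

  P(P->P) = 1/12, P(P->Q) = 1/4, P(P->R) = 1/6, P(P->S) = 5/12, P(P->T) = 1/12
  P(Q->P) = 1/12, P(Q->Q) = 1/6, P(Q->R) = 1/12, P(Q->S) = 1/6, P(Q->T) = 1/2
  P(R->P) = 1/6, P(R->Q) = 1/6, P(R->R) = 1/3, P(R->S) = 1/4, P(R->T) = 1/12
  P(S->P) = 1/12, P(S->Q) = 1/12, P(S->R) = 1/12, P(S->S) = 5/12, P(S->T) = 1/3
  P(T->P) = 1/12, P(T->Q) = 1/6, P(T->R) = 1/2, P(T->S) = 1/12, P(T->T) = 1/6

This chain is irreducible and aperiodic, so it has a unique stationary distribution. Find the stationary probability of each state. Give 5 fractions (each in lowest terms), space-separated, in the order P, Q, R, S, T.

The stationary distribution satisfies pi = pi * P, i.e.:
  pi_P = 1/12*pi_P + 1/12*pi_Q + 1/6*pi_R + 1/12*pi_S + 1/12*pi_T
  pi_Q = 1/4*pi_P + 1/6*pi_Q + 1/6*pi_R + 1/12*pi_S + 1/6*pi_T
  pi_R = 1/6*pi_P + 1/12*pi_Q + 1/3*pi_R + 1/12*pi_S + 1/2*pi_T
  pi_S = 5/12*pi_P + 1/6*pi_Q + 1/4*pi_R + 5/12*pi_S + 1/12*pi_T
  pi_T = 1/12*pi_P + 1/2*pi_Q + 1/12*pi_R + 1/3*pi_S + 1/6*pi_T
with normalization: pi_P + pi_Q + pi_R + pi_S + pi_T = 1.

Using the first 4 balance equations plus normalization, the linear system A*pi = b is:
  [-11/12, 1/12, 1/6, 1/12, 1/12] . pi = 0
  [1/4, -5/6, 1/6, 1/12, 1/6] . pi = 0
  [1/6, 1/12, -2/3, 1/12, 1/2] . pi = 0
  [5/12, 1/6, 1/4, -7/12, 1/12] . pi = 0
  [1, 1, 1, 1, 1] . pi = 1

Solving yields:
  pi_P = 1905/18269
  pi_Q = 2809/18269
  pi_R = 4591/18269
  pi_S = 4735/18269
  pi_T = 4229/18269

Verification (pi * P):
  1905/18269*1/12 + 2809/18269*1/12 + 4591/18269*1/6 + 4735/18269*1/12 + 4229/18269*1/12 = 1905/18269 = pi_P  (ok)
  1905/18269*1/4 + 2809/18269*1/6 + 4591/18269*1/6 + 4735/18269*1/12 + 4229/18269*1/6 = 2809/18269 = pi_Q  (ok)
  1905/18269*1/6 + 2809/18269*1/12 + 4591/18269*1/3 + 4735/18269*1/12 + 4229/18269*1/2 = 4591/18269 = pi_R  (ok)
  1905/18269*5/12 + 2809/18269*1/6 + 4591/18269*1/4 + 4735/18269*5/12 + 4229/18269*1/12 = 4735/18269 = pi_S  (ok)
  1905/18269*1/12 + 2809/18269*1/2 + 4591/18269*1/12 + 4735/18269*1/3 + 4229/18269*1/6 = 4229/18269 = pi_T  (ok)

Answer: 1905/18269 2809/18269 4591/18269 4735/18269 4229/18269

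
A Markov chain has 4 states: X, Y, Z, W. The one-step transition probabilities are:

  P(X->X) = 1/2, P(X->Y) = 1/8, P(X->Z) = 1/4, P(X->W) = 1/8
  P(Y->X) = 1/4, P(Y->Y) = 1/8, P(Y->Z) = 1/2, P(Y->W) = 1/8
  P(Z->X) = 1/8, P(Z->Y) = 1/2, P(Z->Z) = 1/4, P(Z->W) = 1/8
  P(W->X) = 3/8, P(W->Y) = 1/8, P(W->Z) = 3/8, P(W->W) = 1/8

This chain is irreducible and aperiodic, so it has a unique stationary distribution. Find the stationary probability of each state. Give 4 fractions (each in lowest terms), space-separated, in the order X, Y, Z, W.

Answer: 139/464 115/464 19/58 1/8

Derivation:
The stationary distribution satisfies pi = pi * P, i.e.:
  pi_X = 1/2*pi_X + 1/4*pi_Y + 1/8*pi_Z + 3/8*pi_W
  pi_Y = 1/8*pi_X + 1/8*pi_Y + 1/2*pi_Z + 1/8*pi_W
  pi_Z = 1/4*pi_X + 1/2*pi_Y + 1/4*pi_Z + 3/8*pi_W
  pi_W = 1/8*pi_X + 1/8*pi_Y + 1/8*pi_Z + 1/8*pi_W
with normalization: pi_X + pi_Y + pi_Z + pi_W = 1.

Using the first 3 balance equations plus normalization, the linear system A*pi = b is:
  [-1/2, 1/4, 1/8, 3/8] . pi = 0
  [1/8, -7/8, 1/2, 1/8] . pi = 0
  [1/4, 1/2, -3/4, 3/8] . pi = 0
  [1, 1, 1, 1] . pi = 1

Solving yields:
  pi_X = 139/464
  pi_Y = 115/464
  pi_Z = 19/58
  pi_W = 1/8

Verification (pi * P):
  139/464*1/2 + 115/464*1/4 + 19/58*1/8 + 1/8*3/8 = 139/464 = pi_X  (ok)
  139/464*1/8 + 115/464*1/8 + 19/58*1/2 + 1/8*1/8 = 115/464 = pi_Y  (ok)
  139/464*1/4 + 115/464*1/2 + 19/58*1/4 + 1/8*3/8 = 19/58 = pi_Z  (ok)
  139/464*1/8 + 115/464*1/8 + 19/58*1/8 + 1/8*1/8 = 1/8 = pi_W  (ok)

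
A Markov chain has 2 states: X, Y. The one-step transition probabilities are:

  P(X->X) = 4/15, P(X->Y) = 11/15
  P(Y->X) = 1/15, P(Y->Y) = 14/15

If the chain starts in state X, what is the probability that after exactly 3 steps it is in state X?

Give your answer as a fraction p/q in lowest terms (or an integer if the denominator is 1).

Computing P^3 by repeated multiplication:
P^1 =
  X: [4/15, 11/15]
  Y: [1/15, 14/15]
P^2 =
  X: [3/25, 22/25]
  Y: [2/25, 23/25]
P^3 =
  X: [34/375, 341/375]
  Y: [31/375, 344/375]

(P^3)[X -> X] = 34/375

Answer: 34/375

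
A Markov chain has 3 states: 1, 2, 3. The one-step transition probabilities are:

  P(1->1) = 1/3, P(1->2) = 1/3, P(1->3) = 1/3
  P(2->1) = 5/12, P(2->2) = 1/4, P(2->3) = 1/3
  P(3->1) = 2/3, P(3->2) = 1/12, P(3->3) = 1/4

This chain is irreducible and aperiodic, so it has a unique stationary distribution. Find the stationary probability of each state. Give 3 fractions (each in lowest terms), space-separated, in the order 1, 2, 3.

The stationary distribution satisfies pi = pi * P, i.e.:
  pi_1 = 1/3*pi_1 + 5/12*pi_2 + 2/3*pi_3
  pi_2 = 1/3*pi_1 + 1/4*pi_2 + 1/12*pi_3
  pi_3 = 1/3*pi_1 + 1/3*pi_2 + 1/4*pi_3
with normalization: pi_1 + pi_2 + pi_3 = 1.

Using the first 2 balance equations plus normalization, the linear system A*pi = b is:
  [-2/3, 5/12, 2/3] . pi = 0
  [1/3, -3/4, 1/12] . pi = 0
  [1, 1, 1] . pi = 1

Solving yields:
  pi_1 = 77/169
  pi_2 = 40/169
  pi_3 = 4/13

Verification (pi * P):
  77/169*1/3 + 40/169*5/12 + 4/13*2/3 = 77/169 = pi_1  (ok)
  77/169*1/3 + 40/169*1/4 + 4/13*1/12 = 40/169 = pi_2  (ok)
  77/169*1/3 + 40/169*1/3 + 4/13*1/4 = 4/13 = pi_3  (ok)

Answer: 77/169 40/169 4/13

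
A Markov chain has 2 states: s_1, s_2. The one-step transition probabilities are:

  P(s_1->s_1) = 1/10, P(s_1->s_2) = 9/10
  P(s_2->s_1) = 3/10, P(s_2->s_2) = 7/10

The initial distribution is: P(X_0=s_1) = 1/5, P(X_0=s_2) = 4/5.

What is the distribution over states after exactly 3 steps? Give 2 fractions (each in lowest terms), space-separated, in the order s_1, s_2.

Answer: 313/1250 937/1250

Derivation:
Propagating the distribution step by step (d_{t+1} = d_t * P):
d_0 = (s_1=1/5, s_2=4/5)
  d_1[s_1] = 1/5*1/10 + 4/5*3/10 = 13/50
  d_1[s_2] = 1/5*9/10 + 4/5*7/10 = 37/50
d_1 = (s_1=13/50, s_2=37/50)
  d_2[s_1] = 13/50*1/10 + 37/50*3/10 = 31/125
  d_2[s_2] = 13/50*9/10 + 37/50*7/10 = 94/125
d_2 = (s_1=31/125, s_2=94/125)
  d_3[s_1] = 31/125*1/10 + 94/125*3/10 = 313/1250
  d_3[s_2] = 31/125*9/10 + 94/125*7/10 = 937/1250
d_3 = (s_1=313/1250, s_2=937/1250)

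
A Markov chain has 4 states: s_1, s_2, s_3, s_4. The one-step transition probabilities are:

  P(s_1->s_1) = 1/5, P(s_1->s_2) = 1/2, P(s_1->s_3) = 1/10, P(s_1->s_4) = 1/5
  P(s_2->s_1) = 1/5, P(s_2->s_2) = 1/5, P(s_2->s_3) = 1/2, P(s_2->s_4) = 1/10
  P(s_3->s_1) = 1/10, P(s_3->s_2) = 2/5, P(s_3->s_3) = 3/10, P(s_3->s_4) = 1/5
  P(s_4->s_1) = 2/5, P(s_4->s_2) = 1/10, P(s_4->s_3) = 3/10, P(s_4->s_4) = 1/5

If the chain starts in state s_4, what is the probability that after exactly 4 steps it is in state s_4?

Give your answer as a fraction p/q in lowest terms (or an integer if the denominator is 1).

Computing P^4 by repeated multiplication:
P^1 =
  s_1: [1/5, 1/2, 1/10, 1/5]
  s_2: [1/5, 1/5, 1/2, 1/10]
  s_3: [1/10, 2/5, 3/10, 1/5]
  s_4: [2/5, 1/10, 3/10, 1/5]
P^2 =
  s_1: [23/100, 13/50, 9/25, 3/20]
  s_2: [17/100, 7/20, 3/10, 9/50]
  s_3: [21/100, 27/100, 9/25, 4/25]
  s_4: [21/100, 9/25, 6/25, 19/100]
P^3 =
  s_1: [97/500, 163/500, 153/500, 87/500]
  s_2: [103/500, 293/1000, 42/125, 33/200]
  s_3: [49/250, 319/1000, 39/125, 173/1000]
  s_4: [107/500, 73/250, 33/100, 41/250]
P^4 =
  s_1: [1021/5000, 151/500, 204/625, 837/5000]
  s_2: [997/5000, 5/16, 1587/5000, 1707/10000]
  s_3: [1017/5000, 3039/10000, 1623/5000, 1681/10000]
  s_4: [999/5000, 1569/5000, 789/2500, 427/2500]

(P^4)[s_4 -> s_4] = 427/2500

Answer: 427/2500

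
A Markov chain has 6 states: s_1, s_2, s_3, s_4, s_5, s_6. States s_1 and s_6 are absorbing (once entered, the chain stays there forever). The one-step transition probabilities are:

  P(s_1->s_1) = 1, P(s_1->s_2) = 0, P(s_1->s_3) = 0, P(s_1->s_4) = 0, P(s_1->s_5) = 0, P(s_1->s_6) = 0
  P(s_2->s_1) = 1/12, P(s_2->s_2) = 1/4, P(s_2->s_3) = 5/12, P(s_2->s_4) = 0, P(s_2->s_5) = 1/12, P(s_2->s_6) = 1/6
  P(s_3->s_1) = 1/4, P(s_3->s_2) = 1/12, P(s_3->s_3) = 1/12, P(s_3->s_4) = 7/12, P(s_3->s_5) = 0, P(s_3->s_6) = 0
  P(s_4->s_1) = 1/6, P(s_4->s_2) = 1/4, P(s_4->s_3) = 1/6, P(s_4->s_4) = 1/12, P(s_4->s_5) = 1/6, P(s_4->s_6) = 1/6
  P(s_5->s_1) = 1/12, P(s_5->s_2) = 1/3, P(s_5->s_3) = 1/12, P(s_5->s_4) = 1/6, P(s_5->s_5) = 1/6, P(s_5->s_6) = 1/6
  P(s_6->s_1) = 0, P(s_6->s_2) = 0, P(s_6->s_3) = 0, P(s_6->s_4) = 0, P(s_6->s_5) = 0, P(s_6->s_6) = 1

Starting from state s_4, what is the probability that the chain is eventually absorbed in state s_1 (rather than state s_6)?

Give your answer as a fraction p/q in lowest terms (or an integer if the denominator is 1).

Let a_i = P(absorbed in s_1 | start in state i).
Boundary conditions: a_s_1 = 1, a_s_6 = 0.
For each transient state i, a_i = sum_j P(i->j) * a_j:
  a_s_2 = 1/12*a_s_1 + 1/4*a_s_2 + 5/12*a_s_3 + 0*a_s_4 + 1/12*a_s_5 + 1/6*a_s_6
  a_s_3 = 1/4*a_s_1 + 1/12*a_s_2 + 1/12*a_s_3 + 7/12*a_s_4 + 0*a_s_5 + 0*a_s_6
  a_s_4 = 1/6*a_s_1 + 1/4*a_s_2 + 1/6*a_s_3 + 1/12*a_s_4 + 1/6*a_s_5 + 1/6*a_s_6
  a_s_5 = 1/12*a_s_1 + 1/3*a_s_2 + 1/12*a_s_3 + 1/6*a_s_4 + 1/6*a_s_5 + 1/6*a_s_6

Substituting a_s_1 = 1 and a_s_6 = 0, rearrange to (I - Q) a = r where r[i] = P(i -> s_1):
  [3/4, -5/12, 0, -1/12] . (a_s_2, a_s_3, a_s_4, a_s_5) = 1/12
  [-1/12, 11/12, -7/12, 0] . (a_s_2, a_s_3, a_s_4, a_s_5) = 1/4
  [-1/4, -1/6, 11/12, -1/6] . (a_s_2, a_s_3, a_s_4, a_s_5) = 1/6
  [-1/3, -1/12, -1/6, 5/6] . (a_s_2, a_s_3, a_s_4, a_s_5) = 1/12

Solving yields:
  a_s_2 = 1791/3359
  a_s_3 = 2225/3359
  a_s_4 = 1801/3359
  a_s_5 = 1635/3359

Starting state is s_4, so the absorption probability is a_s_4 = 1801/3359.

Answer: 1801/3359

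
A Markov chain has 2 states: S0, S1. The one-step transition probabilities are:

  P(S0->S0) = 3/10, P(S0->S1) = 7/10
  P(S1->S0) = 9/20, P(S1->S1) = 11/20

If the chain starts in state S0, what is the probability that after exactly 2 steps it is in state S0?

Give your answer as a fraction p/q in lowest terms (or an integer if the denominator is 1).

Computing P^2 by repeated multiplication:
P^1 =
  S0: [3/10, 7/10]
  S1: [9/20, 11/20]
P^2 =
  S0: [81/200, 119/200]
  S1: [153/400, 247/400]

(P^2)[S0 -> S0] = 81/200

Answer: 81/200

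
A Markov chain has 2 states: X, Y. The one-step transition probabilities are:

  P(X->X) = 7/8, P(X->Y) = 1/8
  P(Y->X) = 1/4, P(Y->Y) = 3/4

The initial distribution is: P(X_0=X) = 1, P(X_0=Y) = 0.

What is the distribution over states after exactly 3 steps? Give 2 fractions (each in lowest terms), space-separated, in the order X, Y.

Answer: 383/512 129/512

Derivation:
Propagating the distribution step by step (d_{t+1} = d_t * P):
d_0 = (X=1, Y=0)
  d_1[X] = 1*7/8 + 0*1/4 = 7/8
  d_1[Y] = 1*1/8 + 0*3/4 = 1/8
d_1 = (X=7/8, Y=1/8)
  d_2[X] = 7/8*7/8 + 1/8*1/4 = 51/64
  d_2[Y] = 7/8*1/8 + 1/8*3/4 = 13/64
d_2 = (X=51/64, Y=13/64)
  d_3[X] = 51/64*7/8 + 13/64*1/4 = 383/512
  d_3[Y] = 51/64*1/8 + 13/64*3/4 = 129/512
d_3 = (X=383/512, Y=129/512)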